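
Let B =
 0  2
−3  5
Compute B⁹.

[[−37830, 38342], [−57513, 58025]]

tr B = 5 and det B = 6, so the characteristic polynomial is λ² − (5)λ + (6) with roots 3 and 2.
Eigenvectors give P = [[−2, 1], [−3, 1]] with P⁻¹ = [[1, −1], [3, −2]], and B = P·diag(3, 2)·P⁻¹.
Then B⁹ = P·diag(19683, 512)·P⁻¹ = [[−39366, 512], [−59049, 512]] · [[1, −1], [3, −2]] = [[−37830, 38342], [−57513, 58025]].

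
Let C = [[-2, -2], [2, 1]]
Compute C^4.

C^2 = [[0, 2], [-2, -3]]
C^3 = [[4, 2], [-2, 1]]
C^4 = [[-4, -6], [6, 5]]

[[-4, -6], [6, 5]]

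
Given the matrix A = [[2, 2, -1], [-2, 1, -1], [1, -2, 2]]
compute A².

[[-1, 8, -6], [-7, -1, -1], [8, -4, 5]]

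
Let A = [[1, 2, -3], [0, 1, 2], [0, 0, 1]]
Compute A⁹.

[[1, 18, 117], [0, 1, 18], [0, 0, 1]]

A = I + N where N = [[0, 2, -3], [0, 0, 2], [0, 0, 0]] is strictly upper-triangular, so N³ = 0.
(I + N)⁹ = I + 9·N + 36·N² = [[1, 18, 117], [0, 1, 18], [0, 0, 1]].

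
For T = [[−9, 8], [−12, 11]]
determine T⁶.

[[−1455, 1456], [−2184, 2185]]

tr T = 2 and det T = −3, so the characteristic polynomial is λ² − (2)λ + (−3) with roots 3 and −1.
Eigenvectors give P = [[2, 1], [3, 1]] with P⁻¹ = [[−1, 1], [3, −2]], and T = P·diag(3, −1)·P⁻¹.
Then T⁶ = P·diag(729, 1)·P⁻¹ = [[1458, 1], [2187, 1]] · [[−1, 1], [3, −2]] = [[−1455, 1456], [−2184, 2185]].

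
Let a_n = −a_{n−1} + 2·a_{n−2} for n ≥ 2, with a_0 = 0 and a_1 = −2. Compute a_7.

With companion matrix C = [[−1, 2], [1, 0]], [a_n, a_{n−1}]ᵀ = C·[a_{n−1}, a_{n−2}]ᵀ, so [a_7, a_6]ᵀ = C⁶·[a_1, a_0]ᵀ.
C⁶ = [[43, −42], [−21, 22]], giving [a_7, a_6]ᵀ = [[−86], [42]].

−86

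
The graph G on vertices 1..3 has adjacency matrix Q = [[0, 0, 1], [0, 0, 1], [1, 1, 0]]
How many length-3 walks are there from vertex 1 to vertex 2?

The number of length-3 walks from vertex 1 to vertex 2 is entry (1,2) of Q³, where Q is the adjacency matrix.
Q² = [[1, 1, 0], [1, 1, 0], [0, 0, 2]]
Q³ = [[0, 0, 2], [0, 0, 2], [2, 2, 0]]

0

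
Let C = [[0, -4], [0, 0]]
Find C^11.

[[0, 0], [0, 0]]

C is strictly triangular, hence nilpotent: C^2 = 0, so C^11 = 0.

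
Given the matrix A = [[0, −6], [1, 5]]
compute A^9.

[[−37830, −115026], [19171, 58025]]

tr A = 5 and det A = 6, so the characteristic polynomial is λ² − (5)λ + (6) with roots 3 and 2.
Eigenvectors give P = [[−2, −3], [1, 1]] with P⁻¹ = [[1, 3], [−1, −2]], and A = P·diag(3, 2)·P⁻¹.
Then A^9 = P·diag(19683, 512)·P⁻¹ = [[−39366, −1536], [19683, 512]] · [[1, 3], [−1, −2]] = [[−37830, −115026], [19171, 58025]].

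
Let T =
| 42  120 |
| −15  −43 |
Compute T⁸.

[[−50184, −151320], [18915, 57001]]

tr T = −1 and det T = −6, so the characteristic polynomial is λ² − (−1)λ + (−6) with roots −3 and 2.
Eigenvectors give P = [[−8, −3], [3, 1]] with P⁻¹ = [[1, 3], [−3, −8]], and T = P·diag(−3, 2)·P⁻¹.
Then T⁸ = P·diag(6561, 256)·P⁻¹ = [[−52488, −768], [19683, 256]] · [[1, 3], [−3, −8]] = [[−50184, −151320], [18915, 57001]].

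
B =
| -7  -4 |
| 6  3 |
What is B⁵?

[[-727, -484], [726, 483]]

tr B = -4 and det B = 3, so the characteristic polynomial is λ² − (-4)λ + (3) with roots -3 and -1.
Eigenvectors give P = [[-1, -2], [1, 3]] with P⁻¹ = [[-3, -2], [1, 1]], and B = P·diag(-3, -1)·P⁻¹.
Then B⁵ = P·diag(-243, -1)·P⁻¹ = [[243, 2], [-243, -3]] · [[-3, -2], [1, 1]] = [[-727, -484], [726, 483]].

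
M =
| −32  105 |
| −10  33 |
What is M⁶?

tr M = 1 and det M = −6, so the characteristic polynomial is λ² − (1)λ + (−6) with roots 3 and −2.
Eigenvectors give P = [[3, 7], [1, 2]] with P⁻¹ = [[−2, 7], [1, −3]], and M = P·diag(3, −2)·P⁻¹.
Then M⁶ = P·diag(729, 64)·P⁻¹ = [[2187, 448], [729, 128]] · [[−2, 7], [1, −3]] = [[−3926, 13965], [−1330, 4719]].

[[−3926, 13965], [−1330, 4719]]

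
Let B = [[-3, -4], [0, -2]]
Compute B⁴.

[[81, 260], [0, 16]]

B² = [[9, 20], [0, 4]]
B³ = [[-27, -76], [0, -8]]
B⁴ = [[81, 260], [0, 16]]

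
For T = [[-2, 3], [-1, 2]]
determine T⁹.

[[-2, 3], [-1, 2]]

T² = I (check: tr T = 0 and det T = -1), so T⁹ = T since 9 is odd.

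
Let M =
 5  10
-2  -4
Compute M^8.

[[5, 10], [-2, -4]]

M² = M (a projection; rank 1, trace 1), so M^8 = M.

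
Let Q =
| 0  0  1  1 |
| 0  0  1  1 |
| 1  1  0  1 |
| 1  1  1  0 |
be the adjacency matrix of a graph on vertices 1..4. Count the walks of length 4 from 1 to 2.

The number of length-4 walks from vertex 1 to vertex 2 is entry (1,2) of Q⁴, where Q is the adjacency matrix.
Q² = [[2, 2, 1, 1], [2, 2, 1, 1], [1, 1, 3, 2], [1, 1, 2, 3]]
Q³ = [[2, 2, 5, 5], [2, 2, 5, 5], [5, 5, 4, 5], [5, 5, 5, 4]]
Q⁴ = [[10, 10, 9, 9], [10, 10, 9, 9], [9, 9, 15, 14], [9, 9, 14, 15]]

10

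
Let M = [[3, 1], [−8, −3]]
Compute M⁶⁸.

[[1, 0], [0, 1]]

M² = I (check: tr M = 0 and det M = −1), so M⁶⁸ = I since 68 is even.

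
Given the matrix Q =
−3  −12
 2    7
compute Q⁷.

[[−4371, −13116], [2186, 6559]]

tr Q = 4 and det Q = 3, so the characteristic polynomial is λ² − (4)λ + (3) with roots 1 and 3.
Eigenvectors give P = [[3, −2], [−1, 1]] with P⁻¹ = [[1, 2], [1, 3]], and Q = P·diag(1, 3)·P⁻¹.
Then Q⁷ = P·diag(1, 2187)·P⁻¹ = [[3, −4374], [−1, 2187]] · [[1, 2], [1, 3]] = [[−4371, −13116], [2186, 6559]].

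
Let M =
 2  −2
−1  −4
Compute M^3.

M^2 = [[6, 4], [2, 18]]
M^3 = [[8, −28], [−14, −76]]

[[8, −28], [−14, −76]]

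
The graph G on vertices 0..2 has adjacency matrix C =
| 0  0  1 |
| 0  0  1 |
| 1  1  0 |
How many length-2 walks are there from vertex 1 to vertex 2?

0

The number of length-2 walks from vertex 1 to vertex 2 is entry (1,2) of C², where C is the adjacency matrix.
C² = [[1, 1, 0], [1, 1, 0], [0, 0, 2]]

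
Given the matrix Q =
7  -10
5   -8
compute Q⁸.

[[-6049, 12610], [-6305, 12866]]

tr Q = -1 and det Q = -6, so the characteristic polynomial is λ² − (-1)λ + (-6) with roots -3 and 2.
Eigenvectors give P = [[-1, -2], [-1, -1]] with P⁻¹ = [[1, -2], [-1, 1]], and Q = P·diag(-3, 2)·P⁻¹.
Then Q⁸ = P·diag(6561, 256)·P⁻¹ = [[-6561, -512], [-6561, -256]] · [[1, -2], [-1, 1]] = [[-6049, 12610], [-6305, 12866]].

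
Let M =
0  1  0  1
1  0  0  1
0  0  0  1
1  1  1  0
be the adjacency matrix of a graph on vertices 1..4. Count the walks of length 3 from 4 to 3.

3

The number of length-3 walks from vertex 4 to vertex 3 is entry (4,3) of M³, where M is the adjacency matrix.
M² = [[2, 1, 1, 1], [1, 2, 1, 1], [1, 1, 1, 0], [1, 1, 0, 3]]
M³ = [[2, 3, 1, 4], [3, 2, 1, 4], [1, 1, 0, 3], [4, 4, 3, 2]]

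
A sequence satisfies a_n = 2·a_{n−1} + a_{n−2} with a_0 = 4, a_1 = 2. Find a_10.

With companion matrix T = [[2, 1], [1, 0]], [a_n, a_{n−1}]ᵀ = T·[a_{n−1}, a_{n−2}]ᵀ, so [a_10, a_9]ᵀ = T^9·[a_1, a_0]ᵀ.
T^9 = [[2378, 985], [985, 408]], giving [a_10, a_9]ᵀ = [[8696], [3602]].

8696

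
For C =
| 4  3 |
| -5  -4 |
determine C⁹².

[[1, 0], [0, 1]]

C² = I (check: tr C = 0 and det C = -1), so C⁹² = I since 92 is even.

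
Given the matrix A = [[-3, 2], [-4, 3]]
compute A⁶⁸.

A² = I (check: tr A = 0 and det A = -1), so A⁶⁸ = I since 68 is even.

[[1, 0], [0, 1]]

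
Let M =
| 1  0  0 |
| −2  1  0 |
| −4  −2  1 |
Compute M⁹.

M = I + N where N = [[0, 0, 0], [−2, 0, 0], [−4, −2, 0]] is strictly lower-triangular, so N³ = 0.
(I + N)⁹ = I + 9·N + 36·N² = [[1, 0, 0], [−18, 1, 0], [108, −18, 1]].

[[1, 0, 0], [−18, 1, 0], [108, −18, 1]]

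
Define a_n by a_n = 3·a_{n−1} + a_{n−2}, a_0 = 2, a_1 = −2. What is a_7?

With companion matrix T = [[3, 1], [1, 0]], [a_n, a_{n−1}]ᵀ = T·[a_{n−1}, a_{n−2}]ᵀ, so [a_7, a_6]ᵀ = T⁶·[a_1, a_0]ᵀ.
T⁶ = [[1189, 360], [360, 109]], giving [a_7, a_6]ᵀ = [[−1658], [−502]].

−1658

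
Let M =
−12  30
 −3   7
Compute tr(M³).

tr M = −5 and det M = 6, so the characteristic polynomial is λ² − (−5)λ + (6) with roots −3 and −2.
Eigenvectors give P = [[10, 3], [3, 1]] with P⁻¹ = [[1, −3], [−3, 10]], and M = P·diag(−3, −2)·P⁻¹.
Then M³ = P·diag(−27, −8)·P⁻¹ = [[−270, −24], [−81, −8]] · [[1, −3], [−3, 10]] = [[−198, 570], [−57, 163]].

−35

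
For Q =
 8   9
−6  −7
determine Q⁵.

[[98, 99], [−66, −67]]

tr Q = 1 and det Q = −2, so the characteristic polynomial is λ² − (1)λ + (−2) with roots 2 and −1.
Eigenvectors give P = [[3, −1], [−2, 1]] with P⁻¹ = [[1, 1], [2, 3]], and Q = P·diag(2, −1)·P⁻¹.
Then Q⁵ = P·diag(32, −1)·P⁻¹ = [[96, 1], [−64, −1]] · [[1, 1], [2, 3]] = [[98, 99], [−66, −67]].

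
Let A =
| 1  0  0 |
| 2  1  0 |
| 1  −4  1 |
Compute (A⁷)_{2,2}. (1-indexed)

A = I + N where N = [[0, 0, 0], [2, 0, 0], [1, −4, 0]] is strictly lower-triangular, so N³ = 0.
(I + N)⁷ = I + 7·N + 21·N² = [[1, 0, 0], [14, 1, 0], [−161, −28, 1]].

1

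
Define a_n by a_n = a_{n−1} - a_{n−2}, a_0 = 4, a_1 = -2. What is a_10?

With companion matrix Q = [[1, -1], [1, 0]], [a_n, a_{n−1}]ᵀ = Q·[a_{n−1}, a_{n−2}]ᵀ, so [a_10, a_9]ᵀ = Q^9·[a_1, a_0]ᵀ.
Q^9 = [[-1, 0], [0, -1]], giving [a_10, a_9]ᵀ = [[2], [-4]].

2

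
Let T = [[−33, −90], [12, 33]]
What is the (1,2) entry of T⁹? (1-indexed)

−590490

tr T = 0 and det T = −9, so the characteristic polynomial is λ² − (0)λ + (−9) with roots 3 and −3.
Eigenvectors give P = [[−5, −3], [2, 1]] with P⁻¹ = [[1, 3], [−2, −5]], and T = P·diag(3, −3)·P⁻¹.
Then T⁹ = P·diag(19683, −19683)·P⁻¹ = [[−98415, 59049], [39366, −19683]] · [[1, 3], [−2, −5]] = [[−216513, −590490], [78732, 216513]].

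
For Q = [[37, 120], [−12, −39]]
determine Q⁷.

[[19693, 65640], [−6564, −21879]]

tr Q = −2 and det Q = −3, so the characteristic polynomial is λ² − (−2)λ + (−3) with roots 1 and −3.
Eigenvectors give P = [[10, 3], [−3, −1]] with P⁻¹ = [[1, 3], [−3, −10]], and Q = P·diag(1, −3)·P⁻¹.
Then Q⁷ = P·diag(1, −2187)·P⁻¹ = [[10, −6561], [−3, 2187]] · [[1, 3], [−3, −10]] = [[19693, 65640], [−6564, −21879]].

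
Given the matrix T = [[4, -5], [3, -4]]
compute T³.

[[4, -5], [3, -4]]

T² = I (check: tr T = 0 and det T = -1), so T³ = T since 3 is odd.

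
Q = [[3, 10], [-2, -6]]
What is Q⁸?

[[-1019, -2550], [510, 1276]]

tr Q = -3 and det Q = 2, so the characteristic polynomial is λ² − (-3)λ + (2) with roots -2 and -1.
Eigenvectors give P = [[-2, -5], [1, 2]] with P⁻¹ = [[2, 5], [-1, -2]], and Q = P·diag(-2, -1)·P⁻¹.
Then Q⁸ = P·diag(256, 1)·P⁻¹ = [[-512, -5], [256, 2]] · [[2, 5], [-1, -2]] = [[-1019, -2550], [510, 1276]].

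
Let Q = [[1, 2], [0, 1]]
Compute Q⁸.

[[1, 16], [0, 1]]

Q = I + N where N = [[0, 2], [0, 0]] is strictly upper-triangular, so N² = 0.
(I + N)⁸ = I + 8·N = [[1, 16], [0, 1]].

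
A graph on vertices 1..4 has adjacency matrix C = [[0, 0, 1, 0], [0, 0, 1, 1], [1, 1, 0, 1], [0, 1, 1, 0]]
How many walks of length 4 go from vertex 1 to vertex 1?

The number of length-4 walks from vertex 1 to vertex 1 is entry (1,1) of C⁴, where C is the adjacency matrix.
C² = [[1, 1, 0, 1], [1, 2, 1, 1], [0, 1, 3, 1], [1, 1, 1, 2]]
C³ = [[0, 1, 3, 1], [1, 2, 4, 3], [3, 4, 2, 4], [1, 3, 4, 2]]
C⁴ = [[3, 4, 2, 4], [4, 7, 6, 6], [2, 6, 11, 6], [4, 6, 6, 7]]

3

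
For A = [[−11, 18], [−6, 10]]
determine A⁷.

tr A = −1 and det A = −2, so the characteristic polynomial is λ² − (−1)λ + (−2) with roots −2 and 1.
Eigenvectors give P = [[2, −3], [1, −2]] with P⁻¹ = [[2, −3], [1, −2]], and A = P·diag(−2, 1)·P⁻¹.
Then A⁷ = P·diag(−128, 1)·P⁻¹ = [[−256, −3], [−128, −2]] · [[2, −3], [1, −2]] = [[−515, 774], [−258, 388]].

[[−515, 774], [−258, 388]]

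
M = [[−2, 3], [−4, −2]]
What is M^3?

[[64, 0], [0, 64]]

M^2 = [[−8, −12], [16, −8]]
M^3 = [[64, 0], [0, 64]]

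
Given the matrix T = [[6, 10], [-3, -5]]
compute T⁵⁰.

T² = T (a projection; rank 1, trace 1), so T⁵⁰ = T.

[[6, 10], [-3, -5]]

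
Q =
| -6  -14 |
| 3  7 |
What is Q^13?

[[-6, -14], [3, 7]]

Q² = Q (a projection; rank 1, trace 1), so Q^13 = Q.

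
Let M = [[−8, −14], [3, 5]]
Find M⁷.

tr M = −3 and det M = 2, so the characteristic polynomial is λ² − (−3)λ + (2) with roots −2 and −1.
Eigenvectors give P = [[7, −2], [−3, 1]] with P⁻¹ = [[1, 2], [3, 7]], and M = P·diag(−2, −1)·P⁻¹.
Then M⁷ = P·diag(−128, −1)·P⁻¹ = [[−896, 2], [384, −1]] · [[1, 2], [3, 7]] = [[−890, −1778], [381, 761]].

[[−890, −1778], [381, 761]]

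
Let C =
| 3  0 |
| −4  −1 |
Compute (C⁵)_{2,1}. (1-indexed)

−244

tr C = 2 and det C = −3, so the characteristic polynomial is λ² − (2)λ + (−3) with roots −1 and 3.
Eigenvectors give P = [[0, −1], [1, 1]] with P⁻¹ = [[1, 1], [−1, 0]], and C = P·diag(−1, 3)·P⁻¹.
Then C⁵ = P·diag(−1, 243)·P⁻¹ = [[0, −243], [−1, 243]] · [[1, 1], [−1, 0]] = [[243, 0], [−244, −1]].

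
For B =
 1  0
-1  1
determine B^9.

B = I + N where N = [[0, 0], [-1, 0]] is strictly lower-triangular, so N^2 = 0.
(I + N)^9 = I + 9·N = [[1, 0], [-9, 1]].

[[1, 0], [-9, 1]]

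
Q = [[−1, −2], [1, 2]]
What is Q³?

[[−1, −2], [1, 2]]

Q² = Q (a projection; rank 1, trace 1), so Q³ = Q.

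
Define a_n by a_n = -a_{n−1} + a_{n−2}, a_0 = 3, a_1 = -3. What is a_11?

With companion matrix C = [[-1, 1], [1, 0]], [a_n, a_{n−1}]ᵀ = C·[a_{n−1}, a_{n−2}]ᵀ, so [a_11, a_10]ᵀ = C^10·[a_1, a_0]ᵀ.
C^10 = [[89, -55], [-55, 34]], giving [a_11, a_10]ᵀ = [[-432], [267]].

-432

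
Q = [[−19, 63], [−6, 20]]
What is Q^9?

tr Q = 1 and det Q = −2, so the characteristic polynomial is λ² − (1)λ + (−2) with roots 2 and −1.
Eigenvectors give P = [[3, 7], [1, 2]] with P⁻¹ = [[−2, 7], [1, −3]], and Q = P·diag(2, −1)·P⁻¹.
Then Q^9 = P·diag(512, −1)·P⁻¹ = [[1536, −7], [512, −2]] · [[−2, 7], [1, −3]] = [[−3079, 10773], [−1026, 3590]].

[[−3079, 10773], [−1026, 3590]]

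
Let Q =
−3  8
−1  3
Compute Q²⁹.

Q² = I (check: tr Q = 0 and det Q = −1), so Q²⁹ = Q since 29 is odd.

[[−3, 8], [−1, 3]]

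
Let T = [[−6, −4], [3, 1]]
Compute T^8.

[[25476, 25220], [−18915, −18659]]

tr T = −5 and det T = 6, so the characteristic polynomial is λ² − (−5)λ + (6) with roots −2 and −3.
Eigenvectors give P = [[−1, 4], [1, −3]] with P⁻¹ = [[3, 4], [1, 1]], and T = P·diag(−2, −3)·P⁻¹.
Then T^8 = P·diag(256, 6561)·P⁻¹ = [[−256, 26244], [256, −19683]] · [[3, 4], [1, 1]] = [[25476, 25220], [−18915, −18659]].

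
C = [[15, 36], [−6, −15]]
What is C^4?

tr C = 0 and det C = −9, so the characteristic polynomial is λ² − (0)λ + (−9) with roots −3 and 3.
Eigenvectors give P = [[−2, −3], [1, 1]] with P⁻¹ = [[1, 3], [−1, −2]], and C = P·diag(−3, 3)·P⁻¹.
Then C^4 = P·diag(81, 81)·P⁻¹ = [[−162, −243], [81, 81]] · [[1, 3], [−1, −2]] = [[81, 0], [0, 81]].

[[81, 0], [0, 81]]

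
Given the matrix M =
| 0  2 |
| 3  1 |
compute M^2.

[[6, 2], [3, 7]]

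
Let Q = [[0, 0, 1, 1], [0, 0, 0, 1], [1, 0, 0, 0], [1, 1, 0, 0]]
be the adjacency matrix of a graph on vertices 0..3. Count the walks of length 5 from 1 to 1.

The number of length-5 walks from vertex 1 to vertex 1 is entry (1,1) of Q⁵, where Q is the adjacency matrix.
Q² = [[2, 1, 0, 0], [1, 1, 0, 0], [0, 0, 1, 1], [0, 0, 1, 2]]
Q³ = [[0, 0, 2, 3], [0, 0, 1, 2], [2, 1, 0, 0], [3, 2, 0, 0]]
Q⁴ = [[5, 3, 0, 0], [3, 2, 0, 0], [0, 0, 2, 3], [0, 0, 3, 5]]
Q⁵ = [[0, 0, 5, 8], [0, 0, 3, 5], [5, 3, 0, 0], [8, 5, 0, 0]]

0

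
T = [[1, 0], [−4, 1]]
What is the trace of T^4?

2

T = I + N where N = [[0, 0], [−4, 0]] is strictly lower-triangular, so N^2 = 0.
(I + N)^4 = I + 4·N = [[1, 0], [−16, 1]].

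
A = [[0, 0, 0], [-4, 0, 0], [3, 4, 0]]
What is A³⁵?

A is strictly triangular, hence nilpotent: A³ = 0, so A³⁵ = 0.

[[0, 0, 0], [0, 0, 0], [0, 0, 0]]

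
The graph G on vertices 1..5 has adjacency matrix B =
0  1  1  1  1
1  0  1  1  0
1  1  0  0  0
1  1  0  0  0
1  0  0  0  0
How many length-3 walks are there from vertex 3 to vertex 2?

5

The number of length-3 walks from vertex 3 to vertex 2 is entry (3,2) of B³, where B is the adjacency matrix.
B² = [[4, 2, 1, 1, 0], [2, 3, 1, 1, 1], [1, 1, 2, 2, 1], [1, 1, 2, 2, 1], [0, 1, 1, 1, 1]]
B³ = [[4, 6, 6, 6, 4], [6, 4, 5, 5, 2], [6, 5, 2, 2, 1], [6, 5, 2, 2, 1], [4, 2, 1, 1, 0]]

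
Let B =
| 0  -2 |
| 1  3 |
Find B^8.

[[-254, -510], [255, 511]]

tr B = 3 and det B = 2, so the characteristic polynomial is λ² − (3)λ + (2) with roots 2 and 1.
Eigenvectors give P = [[-1, 2], [1, -1]] with P⁻¹ = [[1, 2], [1, 1]], and B = P·diag(2, 1)·P⁻¹.
Then B^8 = P·diag(256, 1)·P⁻¹ = [[-256, 2], [256, -1]] · [[1, 2], [1, 1]] = [[-254, -510], [255, 511]].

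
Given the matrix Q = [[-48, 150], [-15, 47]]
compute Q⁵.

tr Q = -1 and det Q = -6, so the characteristic polynomial is λ² − (-1)λ + (-6) with roots 2 and -3.
Eigenvectors give P = [[3, 10], [1, 3]] with P⁻¹ = [[-3, 10], [1, -3]], and Q = P·diag(2, -3)·P⁻¹.
Then Q⁵ = P·diag(32, -243)·P⁻¹ = [[96, -2430], [32, -729]] · [[-3, 10], [1, -3]] = [[-2718, 8250], [-825, 2507]].

[[-2718, 8250], [-825, 2507]]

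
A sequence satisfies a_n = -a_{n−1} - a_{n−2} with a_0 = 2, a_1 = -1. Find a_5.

-1

With companion matrix M = [[-1, -1], [1, 0]], [a_n, a_{n−1}]ᵀ = M·[a_{n−1}, a_{n−2}]ᵀ, so [a_5, a_4]ᵀ = M^4·[a_1, a_0]ᵀ.
M^4 = [[-1, -1], [1, 0]], giving [a_5, a_4]ᵀ = [[-1], [-1]].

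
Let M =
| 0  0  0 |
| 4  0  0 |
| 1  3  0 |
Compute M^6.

[[0, 0, 0], [0, 0, 0], [0, 0, 0]]

M is strictly triangular, hence nilpotent: M^3 = 0, so M^6 = 0.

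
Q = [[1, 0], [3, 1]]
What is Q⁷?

Q = I + N where N = [[0, 0], [3, 0]] is strictly lower-triangular, so N² = 0.
(I + N)⁷ = I + 7·N = [[1, 0], [21, 1]].

[[1, 0], [21, 1]]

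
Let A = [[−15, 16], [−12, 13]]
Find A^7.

[[−8751, 8752], [−6564, 6565]]

tr A = −2 and det A = −3, so the characteristic polynomial is λ² − (−2)λ + (−3) with roots −3 and 1.
Eigenvectors give P = [[4, 1], [3, 1]] with P⁻¹ = [[1, −1], [−3, 4]], and A = P·diag(−3, 1)·P⁻¹.
Then A^7 = P·diag(−2187, 1)·P⁻¹ = [[−8748, 1], [−6561, 1]] · [[1, −1], [−3, 4]] = [[−8751, 8752], [−6564, 6565]].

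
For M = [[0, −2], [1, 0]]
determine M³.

[[0, 4], [−2, 0]]

M² = [[−2, 0], [0, −2]]
M³ = [[0, 4], [−2, 0]]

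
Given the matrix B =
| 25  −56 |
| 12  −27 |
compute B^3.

tr B = −2 and det B = −3, so the characteristic polynomial is λ² − (−2)λ + (−3) with roots −3 and 1.
Eigenvectors give P = [[−2, 7], [−1, 3]] with P⁻¹ = [[3, −7], [1, −2]], and B = P·diag(−3, 1)·P⁻¹.
Then B^3 = P·diag(−27, 1)·P⁻¹ = [[54, 7], [27, 3]] · [[3, −7], [1, −2]] = [[169, −392], [84, −195]].

[[169, −392], [84, −195]]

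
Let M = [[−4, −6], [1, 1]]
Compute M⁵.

[[−94, −186], [31, 61]]

tr M = −3 and det M = 2, so the characteristic polynomial is λ² − (−3)λ + (2) with roots −2 and −1.
Eigenvectors give P = [[3, 2], [−1, −1]] with P⁻¹ = [[1, 2], [−1, −3]], and M = P·diag(−2, −1)·P⁻¹.
Then M⁵ = P·diag(−32, −1)·P⁻¹ = [[−96, −2], [32, 1]] · [[1, 2], [−1, −3]] = [[−94, −186], [31, 61]].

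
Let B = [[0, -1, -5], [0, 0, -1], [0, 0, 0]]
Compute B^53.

[[0, 0, 0], [0, 0, 0], [0, 0, 0]]

B is strictly triangular, hence nilpotent: B^3 = 0, so B^53 = 0.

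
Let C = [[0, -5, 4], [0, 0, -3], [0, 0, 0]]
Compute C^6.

[[0, 0, 0], [0, 0, 0], [0, 0, 0]]

C is strictly triangular, hence nilpotent: C^3 = 0, so C^6 = 0.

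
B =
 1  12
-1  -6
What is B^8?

tr B = -5 and det B = 6, so the characteristic polynomial is λ² − (-5)λ + (6) with roots -3 and -2.
Eigenvectors give P = [[3, -4], [-1, 1]] with P⁻¹ = [[-1, -4], [-1, -3]], and B = P·diag(-3, -2)·P⁻¹.
Then B^8 = P·diag(6561, 256)·P⁻¹ = [[19683, -1024], [-6561, 256]] · [[-1, -4], [-1, -3]] = [[-18659, -75660], [6305, 25476]].

[[-18659, -75660], [6305, 25476]]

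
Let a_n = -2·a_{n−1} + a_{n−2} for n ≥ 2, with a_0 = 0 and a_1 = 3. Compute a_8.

With companion matrix M = [[-2, 1], [1, 0]], [a_n, a_{n−1}]ᵀ = M·[a_{n−1}, a_{n−2}]ᵀ, so [a_8, a_7]ᵀ = M⁷·[a_1, a_0]ᵀ.
M⁷ = [[-408, 169], [169, -70]], giving [a_8, a_7]ᵀ = [[-1224], [507]].

-1224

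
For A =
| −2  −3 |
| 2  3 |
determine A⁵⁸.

A² = A (a projection; rank 1, trace 1), so A⁵⁸ = A.

[[−2, −3], [2, 3]]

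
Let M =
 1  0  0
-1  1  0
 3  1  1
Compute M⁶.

M = I + N where N = [[0, 0, 0], [-1, 0, 0], [3, 1, 0]] is strictly lower-triangular, so N³ = 0.
(I + N)⁶ = I + 6·N + 15·N² = [[1, 0, 0], [-6, 1, 0], [3, 6, 1]].

[[1, 0, 0], [-6, 1, 0], [3, 6, 1]]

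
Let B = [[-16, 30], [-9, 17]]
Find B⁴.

[[-74, 150], [-45, 91]]

tr B = 1 and det B = -2, so the characteristic polynomial is λ² − (1)λ + (-2) with roots 2 and -1.
Eigenvectors give P = [[-5, 2], [-3, 1]] with P⁻¹ = [[1, -2], [3, -5]], and B = P·diag(2, -1)·P⁻¹.
Then B⁴ = P·diag(16, 1)·P⁻¹ = [[-80, 2], [-48, 1]] · [[1, -2], [3, -5]] = [[-74, 150], [-45, 91]].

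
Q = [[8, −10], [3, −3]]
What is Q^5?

[[1298, −2110], [633, −1023]]

tr Q = 5 and det Q = 6, so the characteristic polynomial is λ² − (5)λ + (6) with roots 2 and 3.
Eigenvectors give P = [[−5, 2], [−3, 1]] with P⁻¹ = [[1, −2], [3, −5]], and Q = P·diag(2, 3)·P⁻¹.
Then Q^5 = P·diag(32, 243)·P⁻¹ = [[−160, 486], [−96, 243]] · [[1, −2], [3, −5]] = [[1298, −2110], [633, −1023]].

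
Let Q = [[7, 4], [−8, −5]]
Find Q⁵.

tr Q = 2 and det Q = −3, so the characteristic polynomial is λ² − (2)λ + (−3) with roots −1 and 3.
Eigenvectors give P = [[−1, 1], [2, −1]] with P⁻¹ = [[1, 1], [2, 1]], and Q = P·diag(−1, 3)·P⁻¹.
Then Q⁵ = P·diag(−1, 243)·P⁻¹ = [[1, 243], [−2, −243]] · [[1, 1], [2, 1]] = [[487, 244], [−488, −245]].

[[487, 244], [−488, −245]]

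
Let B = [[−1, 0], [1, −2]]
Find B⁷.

[[−1, 0], [127, −128]]

tr B = −3 and det B = 2, so the characteristic polynomial is λ² − (−3)λ + (2) with roots −2 and −1.
Eigenvectors give P = [[0, −1], [−1, −1]] with P⁻¹ = [[1, −1], [−1, 0]], and B = P·diag(−2, −1)·P⁻¹.
Then B⁷ = P·diag(−128, −1)·P⁻¹ = [[0, 1], [128, 1]] · [[1, −1], [−1, 0]] = [[−1, 0], [127, −128]].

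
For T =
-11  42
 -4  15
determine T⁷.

[[-13115, 45906], [-4372, 15303]]

tr T = 4 and det T = 3, so the characteristic polynomial is λ² − (4)λ + (3) with roots 3 and 1.
Eigenvectors give P = [[3, 7], [1, 2]] with P⁻¹ = [[-2, 7], [1, -3]], and T = P·diag(3, 1)·P⁻¹.
Then T⁷ = P·diag(2187, 1)·P⁻¹ = [[6561, 7], [2187, 2]] · [[-2, 7], [1, -3]] = [[-13115, 45906], [-4372, 15303]].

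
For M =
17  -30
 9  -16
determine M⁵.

[[197, -330], [99, -166]]

tr M = 1 and det M = -2, so the characteristic polynomial is λ² − (1)λ + (-2) with roots 2 and -1.
Eigenvectors give P = [[2, 5], [1, 3]] with P⁻¹ = [[3, -5], [-1, 2]], and M = P·diag(2, -1)·P⁻¹.
Then M⁵ = P·diag(32, -1)·P⁻¹ = [[64, -5], [32, -3]] · [[3, -5], [-1, 2]] = [[197, -330], [99, -166]].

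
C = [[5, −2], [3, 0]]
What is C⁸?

[[19171, −12610], [18915, −12354]]

tr C = 5 and det C = 6, so the characteristic polynomial is λ² − (5)λ + (6) with roots 3 and 2.
Eigenvectors give P = [[1, −2], [1, −3]] with P⁻¹ = [[3, −2], [1, −1]], and C = P·diag(3, 2)·P⁻¹.
Then C⁸ = P·diag(6561, 256)·P⁻¹ = [[6561, −512], [6561, −768]] · [[3, −2], [1, −1]] = [[19171, −12610], [18915, −12354]].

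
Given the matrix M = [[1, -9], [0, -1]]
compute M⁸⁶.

[[1, 0], [0, 1]]

M² = I (check: tr M = 0 and det M = -1), so M⁸⁶ = I since 86 is even.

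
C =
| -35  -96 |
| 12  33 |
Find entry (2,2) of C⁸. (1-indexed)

-52479

tr C = -2 and det C = -3, so the characteristic polynomial is λ² − (-2)λ + (-3) with roots -3 and 1.
Eigenvectors give P = [[-3, -8], [1, 3]] with P⁻¹ = [[-3, -8], [1, 3]], and C = P·diag(-3, 1)·P⁻¹.
Then C⁸ = P·diag(6561, 1)·P⁻¹ = [[-19683, -8], [6561, 3]] · [[-3, -8], [1, 3]] = [[59041, 157440], [-19680, -52479]].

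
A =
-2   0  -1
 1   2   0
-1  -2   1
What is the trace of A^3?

4

A^2 = [[5, 2, 1], [0, 4, -1], [-1, -6, 2]]
A^3 = [[-9, 2, -4], [5, 10, -1], [-6, -16, 3]]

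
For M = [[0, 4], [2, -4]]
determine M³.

M² = [[8, -16], [-8, 24]]
M³ = [[-32, 96], [48, -128]]

[[-32, 96], [48, -128]]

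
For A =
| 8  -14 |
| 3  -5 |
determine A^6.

[[442, -882], [189, -377]]

tr A = 3 and det A = 2, so the characteristic polynomial is λ² − (3)λ + (2) with roots 1 and 2.
Eigenvectors give P = [[-2, 7], [-1, 3]] with P⁻¹ = [[3, -7], [1, -2]], and A = P·diag(1, 2)·P⁻¹.
Then A^6 = P·diag(1, 64)·P⁻¹ = [[-2, 448], [-1, 192]] · [[3, -7], [1, -2]] = [[442, -882], [189, -377]].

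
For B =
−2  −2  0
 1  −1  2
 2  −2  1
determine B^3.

B^2 = [[2, 6, −4], [1, −5, 0], [−4, −4, −3]]
B^3 = [[−6, −2, 8], [−7, 3, −10], [−2, 18, −11]]

[[−6, −2, 8], [−7, 3, −10], [−2, 18, −11]]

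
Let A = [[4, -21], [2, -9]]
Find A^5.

tr A = -5 and det A = 6, so the characteristic polynomial is λ² − (-5)λ + (6) with roots -2 and -3.
Eigenvectors give P = [[7, -3], [2, -1]] with P⁻¹ = [[1, -3], [2, -7]], and A = P·diag(-2, -3)·P⁻¹.
Then A^5 = P·diag(-32, -243)·P⁻¹ = [[-224, 729], [-64, 243]] · [[1, -3], [2, -7]] = [[1234, -4431], [422, -1509]].

[[1234, -4431], [422, -1509]]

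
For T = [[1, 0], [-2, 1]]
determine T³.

T = I + N where N = [[0, 0], [-2, 0]] is strictly lower-triangular, so N² = 0.
(I + N)³ = I + 3·N = [[1, 0], [-6, 1]].

[[1, 0], [-6, 1]]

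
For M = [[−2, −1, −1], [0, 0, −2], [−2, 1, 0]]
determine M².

[[6, 1, 4], [4, −2, 0], [4, 2, 0]]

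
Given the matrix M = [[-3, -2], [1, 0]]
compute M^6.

tr M = -3 and det M = 2, so the characteristic polynomial is λ² − (-3)λ + (2) with roots -1 and -2.
Eigenvectors give P = [[1, 2], [-1, -1]] with P⁻¹ = [[-1, -2], [1, 1]], and M = P·diag(-1, -2)·P⁻¹.
Then M^6 = P·diag(1, 64)·P⁻¹ = [[1, 128], [-1, -64]] · [[-1, -2], [1, 1]] = [[127, 126], [-63, -62]].

[[127, 126], [-63, -62]]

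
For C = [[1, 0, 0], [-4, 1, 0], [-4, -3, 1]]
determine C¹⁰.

[[1, 0, 0], [-40, 1, 0], [500, -30, 1]]

C = I + N where N = [[0, 0, 0], [-4, 0, 0], [-4, -3, 0]] is strictly lower-triangular, so N³ = 0.
(I + N)¹⁰ = I + 10·N + 45·N² = [[1, 0, 0], [-40, 1, 0], [500, -30, 1]].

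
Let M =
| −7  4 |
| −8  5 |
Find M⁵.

[[−487, 244], [−488, 245]]

tr M = −2 and det M = −3, so the characteristic polynomial is λ² − (−2)λ + (−3) with roots −3 and 1.
Eigenvectors give P = [[1, −1], [1, −2]] with P⁻¹ = [[2, −1], [1, −1]], and M = P·diag(−3, 1)·P⁻¹.
Then M⁵ = P·diag(−243, 1)·P⁻¹ = [[−243, −1], [−243, −2]] · [[2, −1], [1, −1]] = [[−487, 244], [−488, 245]].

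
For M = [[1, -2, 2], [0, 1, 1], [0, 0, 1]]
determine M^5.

M = I + N where N = [[0, -2, 2], [0, 0, 1], [0, 0, 0]] is strictly upper-triangular, so N^3 = 0.
(I + N)^5 = I + 5·N + 10·N^2 = [[1, -10, -10], [0, 1, 5], [0, 0, 1]].

[[1, -10, -10], [0, 1, 5], [0, 0, 1]]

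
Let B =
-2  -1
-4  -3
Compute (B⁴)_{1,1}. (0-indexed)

269

B² = [[8, 5], [20, 13]]
B³ = [[-36, -23], [-92, -59]]
B⁴ = [[164, 105], [420, 269]]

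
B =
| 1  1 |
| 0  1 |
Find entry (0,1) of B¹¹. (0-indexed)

B = I + N where N = [[0, 1], [0, 0]] is strictly upper-triangular, so N² = 0.
(I + N)¹¹ = I + 11·N = [[1, 11], [0, 1]].

11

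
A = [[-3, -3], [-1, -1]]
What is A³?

A² = [[12, 12], [4, 4]]
A³ = [[-48, -48], [-16, -16]]

[[-48, -48], [-16, -16]]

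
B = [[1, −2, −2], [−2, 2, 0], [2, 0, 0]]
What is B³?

B² = [[1, −6, −2], [−6, 8, 4], [2, −4, −4]]
B³ = [[9, −14, −2], [−14, 28, 12], [2, −12, −4]]

[[9, −14, −2], [−14, 28, 12], [2, −12, −4]]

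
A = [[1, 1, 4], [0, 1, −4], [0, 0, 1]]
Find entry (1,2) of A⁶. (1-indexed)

6

A = I + N where N = [[0, 1, 4], [0, 0, −4], [0, 0, 0]] is strictly upper-triangular, so N³ = 0.
(I + N)⁶ = I + 6·N + 15·N² = [[1, 6, −36], [0, 1, −24], [0, 0, 1]].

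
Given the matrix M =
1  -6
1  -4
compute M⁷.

tr M = -3 and det M = 2, so the characteristic polynomial is λ² − (-3)λ + (2) with roots -2 and -1.
Eigenvectors give P = [[2, 3], [1, 1]] with P⁻¹ = [[-1, 3], [1, -2]], and M = P·diag(-2, -1)·P⁻¹.
Then M⁷ = P·diag(-128, -1)·P⁻¹ = [[-256, -3], [-128, -1]] · [[-1, 3], [1, -2]] = [[253, -762], [127, -382]].

[[253, -762], [127, -382]]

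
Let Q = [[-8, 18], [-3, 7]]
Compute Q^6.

tr Q = -1 and det Q = -2, so the characteristic polynomial is λ² − (-1)λ + (-2) with roots -2 and 1.
Eigenvectors give P = [[-3, -2], [-1, -1]] with P⁻¹ = [[-1, 2], [1, -3]], and Q = P·diag(-2, 1)·P⁻¹.
Then Q^6 = P·diag(64, 1)·P⁻¹ = [[-192, -2], [-64, -1]] · [[-1, 2], [1, -3]] = [[190, -378], [63, -125]].

[[190, -378], [63, -125]]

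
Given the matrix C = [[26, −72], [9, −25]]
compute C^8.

tr C = 1 and det C = −2, so the characteristic polynomial is λ² − (1)λ + (−2) with roots 2 and −1.
Eigenvectors give P = [[3, −8], [1, −3]] with P⁻¹ = [[3, −8], [1, −3]], and C = P·diag(2, −1)·P⁻¹.
Then C^8 = P·diag(256, 1)·P⁻¹ = [[768, −8], [256, −3]] · [[3, −8], [1, −3]] = [[2296, −6120], [765, −2039]].

[[2296, −6120], [765, −2039]]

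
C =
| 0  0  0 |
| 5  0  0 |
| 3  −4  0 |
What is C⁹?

C is strictly triangular, hence nilpotent: C³ = 0, so C⁹ = 0.

[[0, 0, 0], [0, 0, 0], [0, 0, 0]]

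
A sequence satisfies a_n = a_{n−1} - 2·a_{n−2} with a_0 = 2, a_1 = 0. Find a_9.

With companion matrix Q = [[1, -2], [1, 0]], [a_n, a_{n−1}]ᵀ = Q·[a_{n−1}, a_{n−2}]ᵀ, so [a_9, a_8]ᵀ = Q⁸·[a_1, a_0]ᵀ.
Q⁸ = [[-17, 6], [-3, -14]], giving [a_9, a_8]ᵀ = [[12], [-28]].

12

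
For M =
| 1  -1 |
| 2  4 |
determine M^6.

tr M = 5 and det M = 6, so the characteristic polynomial is λ² − (5)λ + (6) with roots 2 and 3.
Eigenvectors give P = [[-1, -1], [1, 2]] with P⁻¹ = [[-2, -1], [1, 1]], and M = P·diag(2, 3)·P⁻¹.
Then M^6 = P·diag(64, 729)·P⁻¹ = [[-64, -729], [64, 1458]] · [[-2, -1], [1, 1]] = [[-601, -665], [1330, 1394]].

[[-601, -665], [1330, 1394]]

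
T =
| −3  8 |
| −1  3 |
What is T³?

[[−3, 8], [−1, 3]]

T² = I (check: tr T = 0 and det T = −1), so T³ = T since 3 is odd.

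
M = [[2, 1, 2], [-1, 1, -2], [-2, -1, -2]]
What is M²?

[[-1, 1, -2], [1, 2, 0], [1, -1, 2]]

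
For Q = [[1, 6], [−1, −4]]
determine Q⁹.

[[1021, 3066], [−511, −1534]]

tr Q = −3 and det Q = 2, so the characteristic polynomial is λ² − (−3)λ + (2) with roots −1 and −2.
Eigenvectors give P = [[−3, −2], [1, 1]] with P⁻¹ = [[−1, −2], [1, 3]], and Q = P·diag(−1, −2)·P⁻¹.
Then Q⁹ = P·diag(−1, −512)·P⁻¹ = [[3, 1024], [−1, −512]] · [[−1, −2], [1, 3]] = [[1021, 3066], [−511, −1534]].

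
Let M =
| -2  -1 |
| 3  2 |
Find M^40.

[[1, 0], [0, 1]]

M² = I (check: tr M = 0 and det M = -1), so M^40 = I since 40 is even.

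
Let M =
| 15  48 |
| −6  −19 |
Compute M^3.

tr M = −4 and det M = 3, so the characteristic polynomial is λ² − (−4)λ + (3) with roots −1 and −3.
Eigenvectors give P = [[3, 8], [−1, −3]] with P⁻¹ = [[3, 8], [−1, −3]], and M = P·diag(−1, −3)·P⁻¹.
Then M^3 = P·diag(−1, −27)·P⁻¹ = [[−3, −216], [1, 81]] · [[3, 8], [−1, −3]] = [[207, 624], [−78, −235]].

[[207, 624], [−78, −235]]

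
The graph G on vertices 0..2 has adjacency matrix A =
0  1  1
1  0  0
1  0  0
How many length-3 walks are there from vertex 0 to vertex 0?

The number of length-3 walks from vertex 0 to vertex 0 is entry (0,0) of A³, where A is the adjacency matrix.
A² = [[2, 0, 0], [0, 1, 1], [0, 1, 1]]
A³ = [[0, 2, 2], [2, 0, 0], [2, 0, 0]]

0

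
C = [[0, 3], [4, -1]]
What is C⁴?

[[156, -75], [-100, 181]]

C² = [[12, -3], [-4, 13]]
C³ = [[-12, 39], [52, -25]]
C⁴ = [[156, -75], [-100, 181]]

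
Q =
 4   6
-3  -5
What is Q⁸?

[[-254, -510], [255, 511]]

tr Q = -1 and det Q = -2, so the characteristic polynomial is λ² − (-1)λ + (-2) with roots 1 and -2.
Eigenvectors give P = [[2, -1], [-1, 1]] with P⁻¹ = [[1, 1], [1, 2]], and Q = P·diag(1, -2)·P⁻¹.
Then Q⁸ = P·diag(1, 256)·P⁻¹ = [[2, -256], [-1, 256]] · [[1, 1], [1, 2]] = [[-254, -510], [255, 511]].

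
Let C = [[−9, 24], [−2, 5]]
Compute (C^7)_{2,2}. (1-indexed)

tr C = −4 and det C = 3, so the characteristic polynomial is λ² − (−4)λ + (3) with roots −3 and −1.
Eigenvectors give P = [[−4, 3], [−1, 1]] with P⁻¹ = [[−1, 3], [−1, 4]], and C = P·diag(−3, −1)·P⁻¹.
Then C^7 = P·diag(−2187, −1)·P⁻¹ = [[8748, −3], [2187, −1]] · [[−1, 3], [−1, 4]] = [[−8745, 26232], [−2186, 6557]].

6557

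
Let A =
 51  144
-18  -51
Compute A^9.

tr A = 0 and det A = -9, so the characteristic polynomial is λ² − (0)λ + (-9) with roots -3 and 3.
Eigenvectors give P = [[-8, -3], [3, 1]] with P⁻¹ = [[1, 3], [-3, -8]], and A = P·diag(-3, 3)·P⁻¹.
Then A^9 = P·diag(-19683, 19683)·P⁻¹ = [[157464, -59049], [-59049, 19683]] · [[1, 3], [-3, -8]] = [[334611, 944784], [-118098, -334611]].

[[334611, 944784], [-118098, -334611]]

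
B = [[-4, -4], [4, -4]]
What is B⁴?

B² = [[0, 32], [-32, 0]]
B³ = [[128, -128], [128, 128]]
B⁴ = [[-1024, 0], [0, -1024]]

[[-1024, 0], [0, -1024]]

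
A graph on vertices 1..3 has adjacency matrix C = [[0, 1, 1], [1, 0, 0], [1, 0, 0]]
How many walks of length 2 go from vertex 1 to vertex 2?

0

The number of length-2 walks from vertex 1 to vertex 2 is entry (1,2) of C^2, where C is the adjacency matrix.
C^2 = [[2, 0, 0], [0, 1, 1], [0, 1, 1]]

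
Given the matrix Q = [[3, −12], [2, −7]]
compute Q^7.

[[4371, −13116], [2186, −6559]]

tr Q = −4 and det Q = 3, so the characteristic polynomial is λ² − (−4)λ + (3) with roots −3 and −1.
Eigenvectors give P = [[−2, 3], [−1, 1]] with P⁻¹ = [[1, −3], [1, −2]], and Q = P·diag(−3, −1)·P⁻¹.
Then Q^7 = P·diag(−2187, −1)·P⁻¹ = [[4374, −3], [2187, −1]] · [[1, −3], [1, −2]] = [[4371, −13116], [2186, −6559]].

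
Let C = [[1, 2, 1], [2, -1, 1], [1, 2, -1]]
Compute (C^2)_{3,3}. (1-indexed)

4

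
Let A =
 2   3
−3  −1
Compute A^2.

[[−5, 3], [−3, −8]]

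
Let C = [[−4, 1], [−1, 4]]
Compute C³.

[[−60, 15], [−15, 60]]

C² = [[15, 0], [0, 15]]
C³ = [[−60, 15], [−15, 60]]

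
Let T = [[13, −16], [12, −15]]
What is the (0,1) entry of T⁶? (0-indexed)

tr T = −2 and det T = −3, so the characteristic polynomial is λ² − (−2)λ + (−3) with roots −3 and 1.
Eigenvectors give P = [[1, 4], [1, 3]] with P⁻¹ = [[−3, 4], [1, −1]], and T = P·diag(−3, 1)·P⁻¹.
Then T⁶ = P·diag(729, 1)·P⁻¹ = [[729, 4], [729, 3]] · [[−3, 4], [1, −1]] = [[−2183, 2912], [−2184, 2913]].

2912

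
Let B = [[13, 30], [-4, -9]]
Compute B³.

tr B = 4 and det B = 3, so the characteristic polynomial is λ² − (4)λ + (3) with roots 1 and 3.
Eigenvectors give P = [[5, -3], [-2, 1]] with P⁻¹ = [[-1, -3], [-2, -5]], and B = P·diag(1, 3)·P⁻¹.
Then B³ = P·diag(1, 27)·P⁻¹ = [[5, -81], [-2, 27]] · [[-1, -3], [-2, -5]] = [[157, 390], [-52, -129]].

[[157, 390], [-52, -129]]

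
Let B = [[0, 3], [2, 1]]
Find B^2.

[[6, 3], [2, 7]]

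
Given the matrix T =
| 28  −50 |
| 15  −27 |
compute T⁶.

tr T = 1 and det T = −6, so the characteristic polynomial is λ² − (1)λ + (−6) with roots −2 and 3.
Eigenvectors give P = [[−5, −2], [−3, −1]] with P⁻¹ = [[1, −2], [−3, 5]], and T = P·diag(−2, 3)·P⁻¹.
Then T⁶ = P·diag(64, 729)·P⁻¹ = [[−320, −1458], [−192, −729]] · [[1, −2], [−3, 5]] = [[4054, −6650], [1995, −3261]].

[[4054, −6650], [1995, −3261]]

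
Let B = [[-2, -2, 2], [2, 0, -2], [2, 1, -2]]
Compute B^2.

[[4, 6, -4], [-8, -6, 8], [-6, -6, 6]]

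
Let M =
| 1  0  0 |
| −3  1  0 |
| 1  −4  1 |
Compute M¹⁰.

[[1, 0, 0], [−30, 1, 0], [550, −40, 1]]

M = I + N where N = [[0, 0, 0], [−3, 0, 0], [1, −4, 0]] is strictly lower-triangular, so N³ = 0.
(I + N)¹⁰ = I + 10·N + 45·N² = [[1, 0, 0], [−30, 1, 0], [550, −40, 1]].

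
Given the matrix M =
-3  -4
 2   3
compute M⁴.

M² = I (check: tr M = 0 and det M = -1), so M⁴ = I since 4 is even.

[[1, 0], [0, 1]]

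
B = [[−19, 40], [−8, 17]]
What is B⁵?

tr B = −2 and det B = −3, so the characteristic polynomial is λ² − (−2)λ + (−3) with roots −3 and 1.
Eigenvectors give P = [[−5, −2], [−2, −1]] with P⁻¹ = [[−1, 2], [2, −5]], and B = P·diag(−3, 1)·P⁻¹.
Then B⁵ = P·diag(−243, 1)·P⁻¹ = [[1215, −2], [486, −1]] · [[−1, 2], [2, −5]] = [[−1219, 2440], [−488, 977]].

[[−1219, 2440], [−488, 977]]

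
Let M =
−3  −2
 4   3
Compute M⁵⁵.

M² = I (check: tr M = 0 and det M = −1), so M⁵⁵ = M since 55 is odd.

[[−3, −2], [4, 3]]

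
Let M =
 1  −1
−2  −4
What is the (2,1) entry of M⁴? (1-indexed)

126

M² = [[3, 3], [6, 18]]
M³ = [[−3, −15], [−30, −78]]
M⁴ = [[27, 63], [126, 342]]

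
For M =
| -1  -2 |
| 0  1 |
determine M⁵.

M² = I (check: tr M = 0 and det M = -1), so M⁵ = M since 5 is odd.

[[-1, -2], [0, 1]]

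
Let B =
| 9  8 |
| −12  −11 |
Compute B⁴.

tr B = −2 and det B = −3, so the characteristic polynomial is λ² − (−2)λ + (−3) with roots 1 and −3.
Eigenvectors give P = [[−1, −2], [1, 3]] with P⁻¹ = [[−3, −2], [1, 1]], and B = P·diag(1, −3)·P⁻¹.
Then B⁴ = P·diag(1, 81)·P⁻¹ = [[−1, −162], [1, 243]] · [[−3, −2], [1, 1]] = [[−159, −160], [240, 241]].

[[−159, −160], [240, 241]]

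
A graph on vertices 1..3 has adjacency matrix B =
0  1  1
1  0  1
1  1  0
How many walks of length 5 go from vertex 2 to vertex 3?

11

The number of length-5 walks from vertex 2 to vertex 3 is entry (2,3) of B⁵, where B is the adjacency matrix.
B² = [[2, 1, 1], [1, 2, 1], [1, 1, 2]]
B³ = [[2, 3, 3], [3, 2, 3], [3, 3, 2]]
B⁴ = [[6, 5, 5], [5, 6, 5], [5, 5, 6]]
B⁵ = [[10, 11, 11], [11, 10, 11], [11, 11, 10]]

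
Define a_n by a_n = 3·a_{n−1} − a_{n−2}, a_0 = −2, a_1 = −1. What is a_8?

−233

With companion matrix B = [[3, −1], [1, 0]], [a_n, a_{n−1}]ᵀ = B·[a_{n−1}, a_{n−2}]ᵀ, so [a_8, a_7]ᵀ = B^7·[a_1, a_0]ᵀ.
B^7 = [[987, −377], [377, −144]], giving [a_8, a_7]ᵀ = [[−233], [−89]].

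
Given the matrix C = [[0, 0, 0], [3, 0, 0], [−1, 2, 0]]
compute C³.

C is strictly triangular, hence nilpotent: C³ = 0, so C³ = 0.

[[0, 0, 0], [0, 0, 0], [0, 0, 0]]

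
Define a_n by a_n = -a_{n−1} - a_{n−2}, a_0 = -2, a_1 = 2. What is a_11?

With companion matrix Q = [[-1, -1], [1, 0]], [a_n, a_{n−1}]ᵀ = Q·[a_{n−1}, a_{n−2}]ᵀ, so [a_11, a_10]ᵀ = Q¹⁰·[a_1, a_0]ᵀ.
Q¹⁰ = [[-1, -1], [1, 0]], giving [a_11, a_10]ᵀ = [[0], [2]].

0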